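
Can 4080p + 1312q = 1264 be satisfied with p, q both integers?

gcd(4080, 1312) = 16  (4080 = 3*1312 + 144, 1312 = 9*144 + 16, 144 = 9*16).
16 divides 1264, so integer solutions exist.

yes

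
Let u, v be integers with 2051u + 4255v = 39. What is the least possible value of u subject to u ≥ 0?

gcd(4255, 2051) = 1  (4255 = 2×2051 + 153, 2051 = 13×153 + 62, 153 = 2×62 + 29, 62 = 2×29 + 4, 29 = 7×4 + 1, 4 = 4×1).
1 divides 39, so solutions exist.
Back-substituting, 2051×(-1029) + 4255×(496) = 1.
Scale by 39/1 = 39: (u₀, v₀) = (-40131, 19344).
General solution: u = -40131 + 4255t, v = 19344 - 2051t for integer t.
u ≥ 0: smallest is -40131 mod 4255 = 2419 (at t = 10), with v = -1166.

2419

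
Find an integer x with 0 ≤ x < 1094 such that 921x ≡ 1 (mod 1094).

215

gcd(1094, 921) = 1  (1094 = 1×921 + 173, 921 = 5×173 + 56, 173 = 3×56 + 5, 56 = 11×5 + 1, 5 = 5×1).
Back-substituting, 921×(215) + 1094×(-181) = 1.
So 921×215 ≡ 1 (mod 1094), and 215 mod 1094 = 215.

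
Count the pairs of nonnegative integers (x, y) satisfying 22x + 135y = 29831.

gcd(135, 22) = 1  (135 = 6·22 + 3, 22 = 7·3 + 1, 3 = 3·1).
Back-substituting, 22·(43) + 135·(-7) = 1.
Scale by 29831: one solution is (1282733, -208817). Reduce x mod 135: (98, 205).
General: x = 98 + 135t, y = 205 - 22t.
x ≥ 0 ⇒ t ≥ 0; y ≥ 0 ⇒ t ≤ 9. So t ∈ [0, 9]: 10 solutions.

10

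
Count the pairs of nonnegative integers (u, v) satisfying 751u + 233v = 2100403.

12

gcd(751, 233) = 1.
By Bézout, 751·(-112) + 233·(361) = 1.
One solution: (52, 8847).
General: u = 52 + 233t, v = 8847 - 751t.
u ≥ 0 ⇒ t ≥ 0; v ≥ 0 ⇒ t ≤ 11. So t ∈ [0, 11]: 12 solutions.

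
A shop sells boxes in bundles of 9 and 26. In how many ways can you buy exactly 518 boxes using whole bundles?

Need nonnegative integers with 9j + 26k = 518.
gcd(9, 26) = 1, and 9·(3) + 26·(-1) = 1.
So (j₀, k₀) = (1554, -518); general j = 1554 + 26t, k = -518 - 9t.
j ≥ 0 ⇒ t ≥ -59; k ≥ 0 ⇒ t ≤ -58. That's 2 values of t.

2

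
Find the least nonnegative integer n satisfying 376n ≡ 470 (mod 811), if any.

gcd(811, 376) = 1  (811 = 2*376 + 59, 376 = 6*59 + 22, 59 = 2*22 + 15, 22 = 1*15 + 7, 15 = 2*7 + 1, 7 = 7*1).
1 divides 470, so solutions exist.
Back-substituting, 376*(-110) + 811*(51) = 1.
So 376*(-110) ≡ 1 (mod 811); multiply by 470: n ≡ -51700 (mod 811).
Smallest nonnegative: n = -51700 mod 811 = 204.

204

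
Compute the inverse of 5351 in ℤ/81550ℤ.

42901

gcd(81550, 5351) = 1.
By Bézout, 5351×(-38649) + 81550×(2536) = 1.
So 5351×-38649 ≡ 1 (mod 81550), and -38649 mod 81550 = 42901.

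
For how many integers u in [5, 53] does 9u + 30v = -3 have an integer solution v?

gcd(30, 9) = 3  (30 = 3×9 + 3, 9 = 3×3).
Back-substituting, 9×(-3) + 30×(1) = 3.
Scale by -1: particular solution (3, -1); reduce u mod 10: (3, -1).
General solution: u = 3 + 10t, v = -1 - 3t for integer t.
5 ≤ 3 + 10t ≤ 53 gives t ∈ [1, 5], which is 5 values.

5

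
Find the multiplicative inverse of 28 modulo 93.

10

gcd(93, 28) = 1  (93 = 3×28 + 9, 28 = 3×9 + 1, 9 = 9×1).
Back-substituting, 28×(10) + 93×(-3) = 1.
So 28×10 ≡ 1 (mod 93), and 10 mod 93 = 10.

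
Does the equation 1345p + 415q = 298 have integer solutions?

no

gcd(1345, 415) = 5  (1345 = 3*415 + 100, 415 = 4*100 + 15, 100 = 6*15 + 10, 15 = 1*10 + 5, 10 = 2*5).
5 does not divide 298 (remainder 3), so no integer solutions.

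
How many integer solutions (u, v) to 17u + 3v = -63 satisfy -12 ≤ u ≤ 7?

7

gcd(17, 3) = 1  (17 = 5·3 + 2, 3 = 1·2 + 1, 2 = 2·1).
Back-substituting, 17·(-1) + 3·(6) = 1.
Scale by -63: particular solution (63, -378); reduce u mod 3: (0, -21).
General solution: u = 0 + 3t, v = -21 - 17t for integer t.
-12 ≤ 0 + 3t ≤ 7 gives t ∈ [-4, 2], which is 7 values.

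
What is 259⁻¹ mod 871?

gcd(871, 259) = 1  (871 = 3·259 + 94, 259 = 2·94 + 71, 94 = 1·71 + 23, 71 = 3·23 + 2, 23 = 11·2 + 1, 2 = 2·1).
Back-substituting, 259·(-417) + 871·(124) = 1.
So 259·-417 ≡ 1 (mod 871), and -417 mod 871 = 454.

454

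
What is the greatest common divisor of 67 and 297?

gcd(297, 67):
  297 = 4*67 + 29
  67 = 2*29 + 9
  29 = 3*9 + 2
  9 = 4*2 + 1
  2 = 2*1
so gcd(297, 67) = 1.

1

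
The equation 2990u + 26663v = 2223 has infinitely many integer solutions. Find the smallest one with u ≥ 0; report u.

gcd(26663, 2990):
  26663 = 8·2990 + 2743
  2990 = 1·2743 + 247
  2743 = 11·247 + 26
  247 = 9·26 + 13
  26 = 2·13
so gcd(26663, 2990) = 13.
13 divides 2223, so solutions exist.
Back-substitute for Bézout coefficients:
  13 = 247 - 9·26
  ... = 2990·(972) + 26663·(-109)
Scale by 2223/13 = 171: (u₀, v₀) = (166212, -18639).
General solution: u = 166212 + 2051t, v = -18639 - 230t for integer t.
u ≥ 0: smallest is 166212 mod 2051 = 81 (at t = -81), with v = -9.

81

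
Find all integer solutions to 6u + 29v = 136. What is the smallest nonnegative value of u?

13

gcd(29, 6) = 1.
1 divides 136, so solutions exist.
By Bézout, 6*(5) + 29*(-1) = 1.
Scale by 136/1 = 136: (u₀, v₀) = (680, -136).
General solution: u = 680 + 29t, v = -136 - 6t for integer t.
u ≥ 0: smallest is 680 mod 29 = 13 (at t = -23), with v = 2.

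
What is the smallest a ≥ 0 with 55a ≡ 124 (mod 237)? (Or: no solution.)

166

gcd(237, 55) = 1  (237 = 4*55 + 17, 55 = 3*17 + 4, 17 = 4*4 + 1, 4 = 4*1).
1 divides 124, so solutions exist.
Back-substituting, 55*(-56) + 237*(13) = 1.
So 55*(-56) ≡ 1 (mod 237); multiply by 124: a ≡ -6944 (mod 237).
Smallest nonnegative: a = -6944 mod 237 = 166.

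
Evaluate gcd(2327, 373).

gcd(2327, 373):
  2327 = 6×373 + 89
  373 = 4×89 + 17
  89 = 5×17 + 4
  17 = 4×4 + 1
  4 = 4×1
so gcd(2327, 373) = 1.

1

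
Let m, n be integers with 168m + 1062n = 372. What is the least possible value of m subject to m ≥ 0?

116

gcd(1062, 168):
  1062 = 6×168 + 54
  168 = 3×54 + 6
  54 = 9×6
so gcd(1062, 168) = 6.
6 divides 372, so solutions exist.
Back-substitute for Bézout coefficients:
  6 = 168 - 3×54
  ... = 168×(19) + 1062×(-3)
Scale by 372/6 = 62: (m₀, n₀) = (1178, -186).
General solution: m = 1178 + 177t, n = -186 - 28t for integer t.
m ≥ 0: smallest is 1178 mod 177 = 116 (at t = -6), with n = -18.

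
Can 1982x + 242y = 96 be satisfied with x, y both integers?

gcd(1982, 242) = 2.
2 divides 96, so integer solutions exist.

yes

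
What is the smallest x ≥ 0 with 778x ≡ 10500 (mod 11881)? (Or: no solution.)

8657

gcd(11881, 778) = 1.
1 divides 10500, so solutions exist.
By Bézout, 778×(-901) + 11881×(59) = 1.
So 778×(-901) ≡ 1 (mod 11881); multiply by 10500: x ≡ -9460500 (mod 11881).
Smallest nonnegative: x = -9460500 mod 11881 = 8657.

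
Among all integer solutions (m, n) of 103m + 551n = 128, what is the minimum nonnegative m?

472

gcd(551, 103):
  551 = 5·103 + 36
  103 = 2·36 + 31
  36 = 1·31 + 5
  31 = 6·5 + 1
  5 = 5·1
so gcd(551, 103) = 1.
1 divides 128, so solutions exist.
Back-substitute for Bézout coefficients:
  1 = 31 - 6·5
  ... = 103·(107) + 551·(-20)
Scale by 128/1 = 128: (m₀, n₀) = (13696, -2560).
General solution: m = 13696 + 551t, n = -2560 - 103t for integer t.
m ≥ 0: smallest is 13696 mod 551 = 472 (at t = -24), with n = -88.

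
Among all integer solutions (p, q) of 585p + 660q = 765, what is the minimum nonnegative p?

gcd(660, 585):
  660 = 1×585 + 75
  585 = 7×75 + 60
  75 = 1×60 + 15
  60 = 4×15
so gcd(660, 585) = 15.
15 divides 765, so solutions exist.
Back-substitute for Bézout coefficients:
  15 = 75 - 1×60
  ... = 585×(-9) + 660×(8)
Scale by 765/15 = 51: (p₀, q₀) = (-459, 408).
General solution: p = -459 + 44t, q = 408 - 39t for integer t.
p ≥ 0: smallest is -459 mod 44 = 25 (at t = 11), with q = -21.

25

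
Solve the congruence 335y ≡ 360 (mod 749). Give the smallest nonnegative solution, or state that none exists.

gcd(749, 335) = 1  (749 = 2*335 + 79, 335 = 4*79 + 19, 79 = 4*19 + 3, 19 = 6*3 + 1, 3 = 3*1).
1 divides 360, so solutions exist.
Back-substituting, 335*(237) + 749*(-106) = 1.
So 335*(237) ≡ 1 (mod 749); multiply by 360: y ≡ 85320 (mod 749).
Smallest nonnegative: y = 85320 mod 749 = 683.

683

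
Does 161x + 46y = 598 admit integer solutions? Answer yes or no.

yes

gcd(161, 46) = 23  (161 = 3*46 + 23, 46 = 2*23).
23 divides 598, so integer solutions exist.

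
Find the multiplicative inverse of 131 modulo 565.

gcd(565, 131) = 1  (565 = 4·131 + 41, 131 = 3·41 + 8, 41 = 5·8 + 1, 8 = 8·1).
Back-substituting, 131·(-69) + 565·(16) = 1.
So 131·-69 ≡ 1 (mod 565), and -69 mod 565 = 496.

496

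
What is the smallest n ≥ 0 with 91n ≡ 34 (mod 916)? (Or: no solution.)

554

gcd(916, 91) = 1.
1 divides 34, so solutions exist.
By Bézout, 91·(151) + 916·(-15) = 1.
So 91·(151) ≡ 1 (mod 916); multiply by 34: n ≡ 5134 (mod 916).
Smallest nonnegative: n = 5134 mod 916 = 554.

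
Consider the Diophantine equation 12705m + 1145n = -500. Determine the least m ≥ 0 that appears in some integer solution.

gcd(12705, 1145):
  12705 = 11×1145 + 110
  1145 = 10×110 + 45
  110 = 2×45 + 20
  45 = 2×20 + 5
  20 = 4×5
so gcd(12705, 1145) = 5.
5 divides -500, so solutions exist.
Back-substitute for Bézout coefficients:
  5 = 45 - 2×20
  ... = 12705×(-52) + 1145×(577)
Scale by -500/5 = -100: (m₀, n₀) = (5200, -57700).
General solution: m = 5200 + 229t, n = -57700 - 2541t for integer t.
m ≥ 0: smallest is 5200 mod 229 = 162 (at t = -22), with n = -1798.

162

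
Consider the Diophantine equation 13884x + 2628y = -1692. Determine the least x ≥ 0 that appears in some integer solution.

192

gcd(13884, 2628) = 12  (13884 = 5·2628 + 744, 2628 = 3·744 + 396, 744 = 1·396 + 348, 396 = 1·348 + 48, 348 = 7·48 + 12, 48 = 4·12).
12 divides -1692, so solutions exist.
Back-substituting, 13884·(53) + 2628·(-280) = 12.
Scale by -1692/12 = -141: (x₀, y₀) = (-7473, 39480).
General solution: x = -7473 + 219t, y = 39480 - 1157t for integer t.
x ≥ 0: smallest is -7473 mod 219 = 192 (at t = 35), with y = -1015.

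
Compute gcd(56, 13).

gcd(56, 13):
  56 = 4·13 + 4
  13 = 3·4 + 1
  4 = 4·1
so gcd(56, 13) = 1.

1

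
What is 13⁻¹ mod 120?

37

gcd(120, 13) = 1.
By Bézout, 13·(37) + 120·(-4) = 1.
So 13·37 ≡ 1 (mod 120), and 37 mod 120 = 37.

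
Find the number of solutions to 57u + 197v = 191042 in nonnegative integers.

17

gcd(197, 57) = 1  (197 = 3·57 + 26, 57 = 2·26 + 5, 26 = 5·5 + 1, 5 = 5·1).
Back-substituting, 57·(-38) + 197·(11) = 1.
Scale by 191042: one solution is (-7259596, 2101462). Reduce u mod 197: (51, 955).
General: u = 51 + 197t, v = 955 - 57t.
u ≥ 0 ⇒ t ≥ 0; v ≥ 0 ⇒ t ≤ 16. So t ∈ [0, 16]: 17 solutions.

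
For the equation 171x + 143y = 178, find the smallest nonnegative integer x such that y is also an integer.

gcd(171, 143):
  171 = 1*143 + 28
  143 = 5*28 + 3
  28 = 9*3 + 1
  3 = 3*1
so gcd(171, 143) = 1.
1 divides 178, so solutions exist.
Back-substitute for Bézout coefficients:
  1 = 28 - 9*3
  ... = 171*(46) + 143*(-55)
Scale by 178/1 = 178: (x₀, y₀) = (8188, -9790).
General solution: x = 8188 + 143t, y = -9790 - 171t for integer t.
x ≥ 0: smallest is 8188 mod 143 = 37 (at t = -57), with y = -43.

37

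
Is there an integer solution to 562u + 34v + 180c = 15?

gcd(562, 34) = 2.
gcd(2, 180) = 2.
2 does not divide 15 (remainder 1), so no integer solutions.

no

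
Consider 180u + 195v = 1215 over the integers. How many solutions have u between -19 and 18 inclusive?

gcd(195, 180) = 15.
By Bézout, 180×(-1) + 195×(1) = 15.
Particular solution: (10, -3).
General solution: u = 10 + 13t, v = -3 - 12t for integer t.
-19 ≤ 10 + 13t ≤ 18 gives t ∈ [-2, 0], which is 3 values.

3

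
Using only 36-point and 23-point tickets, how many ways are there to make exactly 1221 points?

2

Need nonnegative integers with 36j + 23k = 1221.
gcd(36, 23) = 1, and 36·(-7) + 23·(11) = 1.
So (j₀, k₀) = (-8547, 13431); general j = -8547 + 23t, k = 13431 - 36t.
j ≥ 0 ⇒ t ≥ 372; k ≥ 0 ⇒ t ≤ 373. That's 2 values of t.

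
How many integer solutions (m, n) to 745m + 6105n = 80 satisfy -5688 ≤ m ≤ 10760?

13

gcd(6105, 745) = 5  (6105 = 8·745 + 145, 745 = 5·145 + 20, 145 = 7·20 + 5, 20 = 4·5).
Back-substituting, 745·(-295) + 6105·(36) = 5.
Scale by 16: particular solution (-4720, 576); reduce m mod 1221: (164, -20).
General solution: m = 164 + 1221t, n = -20 - 149t for integer t.
-5688 ≤ 164 + 1221t ≤ 10760 gives t ∈ [-4, 8], which is 13 values.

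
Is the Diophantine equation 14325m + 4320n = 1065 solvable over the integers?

yes

gcd(14325, 4320) = 15  (14325 = 3*4320 + 1365, 4320 = 3*1365 + 225, 1365 = 6*225 + 15, 225 = 15*15).
15 divides 1065, so integer solutions exist.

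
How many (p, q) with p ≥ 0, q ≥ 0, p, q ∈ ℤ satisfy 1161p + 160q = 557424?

gcd(1161, 160) = 1  (1161 = 7*160 + 41, 160 = 3*41 + 37, 41 = 1*37 + 4, 37 = 9*4 + 1, 4 = 4*1).
Back-substituting, 1161*(-39) + 160*(283) = 1.
Scale by 557424: one solution is (-21739536, 157750992). Reduce p mod 160: (144, 2439).
General: p = 144 + 160t, q = 2439 - 1161t.
p ≥ 0 ⇒ t ≥ 0; q ≥ 0 ⇒ t ≤ 2. So t ∈ [0, 2]: 3 solutions.

3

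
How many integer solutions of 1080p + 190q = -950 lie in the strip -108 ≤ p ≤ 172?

15

gcd(1080, 190):
  1080 = 5×190 + 130
  190 = 1×130 + 60
  130 = 2×60 + 10
  60 = 6×10
so gcd(1080, 190) = 10.
Back-substitute for Bézout coefficients:
  10 = 130 - 2×60
  ... = 1080×(3) + 190×(-17)
Scale by -95: particular solution (-285, 1615); reduce p mod 19: (0, -5).
General solution: p = 0 + 19t, q = -5 - 108t for integer t.
-108 ≤ 0 + 19t ≤ 172 gives t ∈ [-5, 9], which is 15 values.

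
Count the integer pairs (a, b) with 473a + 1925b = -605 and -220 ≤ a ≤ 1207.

gcd(1925, 473):
  1925 = 4·473 + 33
  473 = 14·33 + 11
  33 = 3·11
so gcd(1925, 473) = 11.
Back-substitute for Bézout coefficients:
  11 = 473 - 14·33
  ... = 473·(57) + 1925·(-14)
Scale by -55: particular solution (-3135, 770); reduce a mod 175: (15, -4).
General solution: a = 15 + 175t, b = -4 - 43t for integer t.
-220 ≤ 15 + 175t ≤ 1207 gives t ∈ [-1, 6], which is 8 values.

8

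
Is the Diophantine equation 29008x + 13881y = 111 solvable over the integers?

no

gcd(29008, 13881):
  29008 = 2*13881 + 1246
  13881 = 11*1246 + 175
  1246 = 7*175 + 21
  175 = 8*21 + 7
  21 = 3*7
so gcd(29008, 13881) = 7.
7 does not divide 111 (remainder 6), so no integer solutions.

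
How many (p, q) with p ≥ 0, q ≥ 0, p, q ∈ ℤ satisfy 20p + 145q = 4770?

gcd(145, 20):
  145 = 7×20 + 5
  20 = 4×5
so gcd(145, 20) = 5.
Back-substitute for Bézout coefficients:
  5 = 145 - 7×20
  ... = 20×(-7) + 145×(1)
Scale by 954: one solution is (-6678, 954). Reduce p mod 29: (21, 30).
General: p = 21 + 29t, q = 30 - 4t.
p ≥ 0 ⇒ t ≥ 0; q ≥ 0 ⇒ t ≤ 7. So t ∈ [0, 7]: 8 solutions.

8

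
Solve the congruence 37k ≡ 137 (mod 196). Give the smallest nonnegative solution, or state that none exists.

9

gcd(196, 37) = 1  (196 = 5×37 + 11, 37 = 3×11 + 4, 11 = 2×4 + 3, 4 = 1×3 + 1, 3 = 3×1).
1 divides 137, so solutions exist.
Back-substituting, 37×(53) + 196×(-10) = 1.
So 37×(53) ≡ 1 (mod 196); multiply by 137: k ≡ 7261 (mod 196).
Smallest nonnegative: k = 7261 mod 196 = 9.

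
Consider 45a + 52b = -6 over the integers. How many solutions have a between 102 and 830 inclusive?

14

gcd(52, 45):
  52 = 1·45 + 7
  45 = 6·7 + 3
  7 = 2·3 + 1
  3 = 3·1
so gcd(52, 45) = 1.
Back-substitute for Bézout coefficients:
  1 = 7 - 2·3
  ... = 45·(-15) + 52·(13)
Scale by -6: particular solution (90, -78); reduce a mod 52: (38, -33).
General solution: a = 38 + 52t, b = -33 - 45t for integer t.
102 ≤ 38 + 52t ≤ 830 gives t ∈ [2, 15], which is 14 values.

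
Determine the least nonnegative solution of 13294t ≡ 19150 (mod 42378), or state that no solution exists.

gcd(42378, 13294):
  42378 = 3×13294 + 2496
  13294 = 5×2496 + 814
  2496 = 3×814 + 54
  814 = 15×54 + 4
  54 = 13×4 + 2
  4 = 2×2
so gcd(42378, 13294) = 2.
2 divides 19150, so solutions exist.
Back-substitute for Bézout coefficients:
  2 = 54 - 13×4
  ... = 13294×(-10204) + 42378×(3201)
So 13294×(-10204) ≡ 2 (mod 42378); multiply by 9575: t ≡ -97703300 (mod 21189).
Smallest nonnegative: t = -97703300 mod 21189 = 20368.

20368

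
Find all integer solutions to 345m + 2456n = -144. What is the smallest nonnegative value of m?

gcd(2456, 345):
  2456 = 7*345 + 41
  345 = 8*41 + 17
  41 = 2*17 + 7
  17 = 2*7 + 3
  7 = 2*3 + 1
  3 = 3*1
so gcd(2456, 345) = 1.
1 divides -144, so solutions exist.
Back-substitute for Bézout coefficients:
  1 = 7 - 2*3
  ... = 345*(-719) + 2456*(101)
Scale by -144/1 = -144: (m₀, n₀) = (103536, -14544).
General solution: m = 103536 + 2456t, n = -14544 - 345t for integer t.
m ≥ 0: smallest is 103536 mod 2456 = 384 (at t = -42), with n = -54.

384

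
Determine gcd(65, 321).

1

gcd(321, 65):
  321 = 4·65 + 61
  65 = 1·61 + 4
  61 = 15·4 + 1
  4 = 4·1
so gcd(321, 65) = 1.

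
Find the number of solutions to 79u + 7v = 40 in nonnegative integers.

0

gcd(79, 7) = 1  (79 = 11·7 + 2, 7 = 3·2 + 1, 2 = 2·1).
Back-substituting, 79·(-3) + 7·(34) = 1.
Scale by 40: one solution is (-120, 1360). Reduce u mod 7: (6, -62).
General: u = 6 + 7t, v = -62 - 79t.
u ≥ 0 ⇒ t ≥ 0; v ≥ 0 ⇒ t ≤ -1. So t ∈ [0, -1]: 0 solutions.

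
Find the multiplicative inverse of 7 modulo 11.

gcd(11, 7) = 1.
By Bézout, 7×(-3) + 11×(2) = 1.
So 7×-3 ≡ 1 (mod 11), and -3 mod 11 = 8.

8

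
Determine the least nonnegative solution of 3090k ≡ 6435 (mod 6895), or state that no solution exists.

1361

gcd(6895, 3090) = 5.
5 divides 6435, so solutions exist.
By Bézout, 3090*(270) + 6895*(-121) = 5.
So 3090*(270) ≡ 5 (mod 6895); multiply by 1287: k ≡ 347490 (mod 1379).
Smallest nonnegative: k = 347490 mod 1379 = 1361.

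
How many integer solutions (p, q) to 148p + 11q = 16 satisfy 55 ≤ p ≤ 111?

gcd(148, 11) = 1.
By Bézout, 148×(-2) + 11×(27) = 1.
Particular solution: (1, -12).
General solution: p = 1 + 11t, q = -12 - 148t for integer t.
55 ≤ 1 + 11t ≤ 111 gives t ∈ [5, 10], which is 6 values.

6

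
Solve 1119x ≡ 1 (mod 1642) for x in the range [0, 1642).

135

gcd(1642, 1119):
  1642 = 1·1119 + 523
  1119 = 2·523 + 73
  523 = 7·73 + 12
  73 = 6·12 + 1
  12 = 12·1
so gcd(1642, 1119) = 1.
Back-substitute for Bézout coefficients:
  1 = 73 - 6·12
  ... = 1119·(135) + 1642·(-92)
So 1119·135 ≡ 1 (mod 1642), and 135 mod 1642 = 135.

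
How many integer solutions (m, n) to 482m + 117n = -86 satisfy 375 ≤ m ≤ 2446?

18

gcd(482, 117) = 1.
By Bézout, 482*(-25) + 117*(103) = 1.
Particular solution: (44, -182).
General solution: m = 44 + 117t, n = -182 - 482t for integer t.
375 ≤ 44 + 117t ≤ 2446 gives t ∈ [3, 20], which is 18 values.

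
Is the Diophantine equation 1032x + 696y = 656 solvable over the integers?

gcd(1032, 696) = 24  (1032 = 1×696 + 336, 696 = 2×336 + 24, 336 = 14×24).
24 does not divide 656 (remainder 8), so no integer solutions.

no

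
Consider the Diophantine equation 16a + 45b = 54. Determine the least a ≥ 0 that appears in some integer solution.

9

gcd(45, 16):
  45 = 2·16 + 13
  16 = 1·13 + 3
  13 = 4·3 + 1
  3 = 3·1
so gcd(45, 16) = 1.
1 divides 54, so solutions exist.
Back-substitute for Bézout coefficients:
  1 = 13 - 4·3
  ... = 16·(-14) + 45·(5)
Scale by 54/1 = 54: (a₀, b₀) = (-756, 270).
General solution: a = -756 + 45t, b = 270 - 16t for integer t.
a ≥ 0: smallest is -756 mod 45 = 9 (at t = 17), with b = -2.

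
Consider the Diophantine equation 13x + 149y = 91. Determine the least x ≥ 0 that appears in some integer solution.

gcd(149, 13):
  149 = 11×13 + 6
  13 = 2×6 + 1
  6 = 6×1
so gcd(149, 13) = 1.
1 divides 91, so solutions exist.
Back-substitute for Bézout coefficients:
  1 = 13 - 2×6
  ... = 13×(23) + 149×(-2)
Scale by 91/1 = 91: (x₀, y₀) = (2093, -182).
General solution: x = 2093 + 149t, y = -182 - 13t for integer t.
x ≥ 0: smallest is 2093 mod 149 = 7 (at t = -14), with y = 0.

7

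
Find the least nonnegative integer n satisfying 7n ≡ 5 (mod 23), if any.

gcd(23, 7):
  23 = 3·7 + 2
  7 = 3·2 + 1
  2 = 2·1
so gcd(23, 7) = 1.
1 divides 5, so solutions exist.
Back-substitute for Bézout coefficients:
  1 = 7 - 3·2
  ... = 7·(10) + 23·(-3)
So 7·(10) ≡ 1 (mod 23); multiply by 5: n ≡ 50 (mod 23).
Smallest nonnegative: n = 50 mod 23 = 4.

4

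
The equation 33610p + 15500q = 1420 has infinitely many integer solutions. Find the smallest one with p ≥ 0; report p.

1022

gcd(33610, 15500) = 10  (33610 = 2*15500 + 2610, 15500 = 5*2610 + 2450, 2610 = 1*2450 + 160, 2450 = 15*160 + 50, 160 = 3*50 + 10, 50 = 5*10).
10 divides 1420, so solutions exist.
Back-substituting, 33610*(291) + 15500*(-631) = 10.
Scale by 1420/10 = 142: (p₀, q₀) = (41322, -89602).
General solution: p = 41322 + 1550t, q = -89602 - 3361t for integer t.
p ≥ 0: smallest is 41322 mod 1550 = 1022 (at t = -26), with q = -2216.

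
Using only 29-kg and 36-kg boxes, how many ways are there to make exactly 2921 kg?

Need nonnegative integers with 29j + 36k = 2921.
gcd(29, 36) = 1, and 29·(5) + 36·(-4) = 1.
So (j₀, k₀) = (14605, -11684); general j = 14605 + 36t, k = -11684 - 29t.
j ≥ 0 ⇒ t ≥ -405; k ≥ 0 ⇒ t ≤ -403. That's 3 values of t.

3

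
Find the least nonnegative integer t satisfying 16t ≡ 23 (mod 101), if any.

gcd(101, 16):
  101 = 6×16 + 5
  16 = 3×5 + 1
  5 = 5×1
so gcd(101, 16) = 1.
1 divides 23, so solutions exist.
Back-substitute for Bézout coefficients:
  1 = 16 - 3×5
  ... = 16×(19) + 101×(-3)
So 16×(19) ≡ 1 (mod 101); multiply by 23: t ≡ 437 (mod 101).
Smallest nonnegative: t = 437 mod 101 = 33.

33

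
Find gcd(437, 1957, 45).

gcd(1957, 437) = 19.
gcd(19, 45) = 1.

1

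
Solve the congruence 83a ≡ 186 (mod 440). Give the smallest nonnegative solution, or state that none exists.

gcd(440, 83) = 1.
1 divides 186, so solutions exist.
By Bézout, 83×(-53) + 440×(10) = 1.
So 83×(-53) ≡ 1 (mod 440); multiply by 186: a ≡ -9858 (mod 440).
Smallest nonnegative: a = -9858 mod 440 = 262.

262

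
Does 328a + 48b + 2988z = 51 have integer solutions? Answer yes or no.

no

gcd(328, 48):
  328 = 6×48 + 40
  48 = 1×40 + 8
  40 = 5×8
so gcd(328, 48) = 8.
gcd(8, 2988) = 4.
4 does not divide 51 (remainder 3), so no integer solutions.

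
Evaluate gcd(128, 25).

gcd(128, 25) = 1  (128 = 5*25 + 3, 25 = 8*3 + 1, 3 = 3*1).

1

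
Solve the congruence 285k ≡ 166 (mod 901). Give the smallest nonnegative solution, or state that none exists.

851

gcd(901, 285):
  901 = 3·285 + 46
  285 = 6·46 + 9
  46 = 5·9 + 1
  9 = 9·1
so gcd(901, 285) = 1.
1 divides 166, so solutions exist.
Back-substitute for Bézout coefficients:
  1 = 46 - 5·9
  ... = 285·(-98) + 901·(31)
So 285·(-98) ≡ 1 (mod 901); multiply by 166: k ≡ -16268 (mod 901).
Smallest nonnegative: k = -16268 mod 901 = 851.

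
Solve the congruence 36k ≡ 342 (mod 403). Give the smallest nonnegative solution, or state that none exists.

211

gcd(403, 36) = 1  (403 = 11*36 + 7, 36 = 5*7 + 1, 7 = 7*1).
1 divides 342, so solutions exist.
Back-substituting, 36*(56) + 403*(-5) = 1.
So 36*(56) ≡ 1 (mod 403); multiply by 342: k ≡ 19152 (mod 403).
Smallest nonnegative: k = 19152 mod 403 = 211.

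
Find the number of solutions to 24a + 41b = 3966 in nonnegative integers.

gcd(41, 24) = 1  (41 = 1*24 + 17, 24 = 1*17 + 7, 17 = 2*7 + 3, 7 = 2*3 + 1, 3 = 3*1).
Back-substituting, 24*(12) + 41*(-7) = 1.
Scale by 3966: one solution is (47592, -27762). Reduce a mod 41: (32, 78).
General: a = 32 + 41t, b = 78 - 24t.
a ≥ 0 ⇒ t ≥ 0; b ≥ 0 ⇒ t ≤ 3. So t ∈ [0, 3]: 4 solutions.

4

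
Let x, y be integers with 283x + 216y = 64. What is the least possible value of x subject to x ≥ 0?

gcd(283, 216) = 1.
1 divides 64, so solutions exist.
By Bézout, 283×(-29) + 216×(38) = 1.
Scale by 64/1 = 64: (x₀, y₀) = (-1856, 2432).
General solution: x = -1856 + 216t, y = 2432 - 283t for integer t.
x ≥ 0: smallest is -1856 mod 216 = 88 (at t = 9), with y = -115.

88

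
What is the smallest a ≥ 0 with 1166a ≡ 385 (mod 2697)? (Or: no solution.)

gcd(2697, 1166) = 1.
1 divides 385, so solutions exist.
By Bézout, 1166×(266) + 2697×(-115) = 1.
So 1166×(266) ≡ 1 (mod 2697); multiply by 385: a ≡ 102410 (mod 2697).
Smallest nonnegative: a = 102410 mod 2697 = 2621.

2621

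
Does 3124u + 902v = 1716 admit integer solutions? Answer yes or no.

yes

gcd(3124, 902) = 22.
22 divides 1716, so integer solutions exist.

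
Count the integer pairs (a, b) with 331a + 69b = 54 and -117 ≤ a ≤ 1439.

gcd(331, 69) = 1  (331 = 4·69 + 55, 69 = 1·55 + 14, 55 = 3·14 + 13, 14 = 1·13 + 1, 13 = 13·1).
Back-substituting, 331·(-5) + 69·(24) = 1.
Scale by 54: particular solution (-270, 1296); reduce a mod 69: (6, -28).
General solution: a = 6 + 69t, b = -28 - 331t for integer t.
-117 ≤ 6 + 69t ≤ 1439 gives t ∈ [-1, 20], which is 22 values.

22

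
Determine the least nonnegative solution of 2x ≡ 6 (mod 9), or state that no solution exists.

gcd(9, 2) = 1  (9 = 4×2 + 1, 2 = 2×1).
1 divides 6, so solutions exist.
Back-substituting, 2×(-4) + 9×(1) = 1.
So 2×(-4) ≡ 1 (mod 9); multiply by 6: x ≡ -24 (mod 9).
Smallest nonnegative: x = -24 mod 9 = 3.

3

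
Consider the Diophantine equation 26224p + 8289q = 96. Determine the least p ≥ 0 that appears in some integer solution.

4056

gcd(26224, 8289):
  26224 = 3·8289 + 1357
  8289 = 6·1357 + 147
  1357 = 9·147 + 34
  147 = 4·34 + 11
  34 = 3·11 + 1
  11 = 11·1
so gcd(26224, 8289) = 1.
1 divides 96, so solutions exist.
Back-substitute for Bézout coefficients:
  1 = 34 - 3·11
  ... = 26224·(733) + 8289·(-2319)
Scale by 96/1 = 96: (p₀, q₀) = (70368, -222624).
General solution: p = 70368 + 8289t, q = -222624 - 26224t for integer t.
p ≥ 0: smallest is 70368 mod 8289 = 4056 (at t = -8), with q = -12832.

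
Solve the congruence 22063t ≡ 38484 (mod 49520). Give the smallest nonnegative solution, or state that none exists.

11388

gcd(49520, 22063) = 1.
1 divides 38484, so solutions exist.
By Bézout, 22063*(-8033) + 49520*(3579) = 1.
So 22063*(-8033) ≡ 1 (mod 49520); multiply by 38484: t ≡ -309141972 (mod 49520).
Smallest nonnegative: t = -309141972 mod 49520 = 11388.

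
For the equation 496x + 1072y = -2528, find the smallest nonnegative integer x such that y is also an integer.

gcd(1072, 496) = 16  (1072 = 2×496 + 80, 496 = 6×80 + 16, 80 = 5×16).
16 divides -2528, so solutions exist.
Back-substituting, 496×(13) + 1072×(-6) = 16.
Scale by -2528/16 = -158: (x₀, y₀) = (-2054, 948).
General solution: x = -2054 + 67t, y = 948 - 31t for integer t.
x ≥ 0: smallest is -2054 mod 67 = 23 (at t = 31), with y = -13.

23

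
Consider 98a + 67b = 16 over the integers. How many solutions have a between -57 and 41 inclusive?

gcd(98, 67) = 1  (98 = 1×67 + 31, 67 = 2×31 + 5, 31 = 6×5 + 1, 5 = 5×1).
Back-substituting, 98×(13) + 67×(-19) = 1.
Scale by 16: particular solution (208, -304); reduce a mod 67: (7, -10).
General solution: a = 7 + 67t, b = -10 - 98t for integer t.
-57 ≤ 7 + 67t ≤ 41 gives t ∈ [0, 0], which is 1 value.

1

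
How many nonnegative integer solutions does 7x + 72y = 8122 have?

gcd(72, 7) = 1.
By Bézout, 7·(31) + 72·(-3) = 1.
One solution: (70, 106).
General: x = 70 + 72t, y = 106 - 7t.
x ≥ 0 ⇒ t ≥ 0; y ≥ 0 ⇒ t ≤ 15. So t ∈ [0, 15]: 16 solutions.

16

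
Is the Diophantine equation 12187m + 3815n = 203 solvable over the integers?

gcd(12187, 3815) = 7  (12187 = 3·3815 + 742, 3815 = 5·742 + 105, 742 = 7·105 + 7, 105 = 15·7).
7 divides 203, so integer solutions exist.

yes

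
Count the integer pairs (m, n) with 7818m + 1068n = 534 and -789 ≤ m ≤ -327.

2

gcd(7818, 1068) = 6  (7818 = 7*1068 + 342, 1068 = 3*342 + 42, 342 = 8*42 + 6, 42 = 7*6).
Back-substituting, 7818*(25) + 1068*(-183) = 6.
Scale by 89: particular solution (2225, -16287); reduce m mod 178: (89, -651).
General solution: m = 89 + 178t, n = -651 - 1303t for integer t.
-789 ≤ 89 + 178t ≤ -327 gives t ∈ [-4, -3], which is 2 values.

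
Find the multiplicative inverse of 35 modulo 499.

gcd(499, 35) = 1.
By Bézout, 35·(-57) + 499·(4) = 1.
So 35·-57 ≡ 1 (mod 499), and -57 mod 499 = 442.

442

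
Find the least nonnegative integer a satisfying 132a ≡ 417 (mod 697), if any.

gcd(697, 132):
  697 = 5·132 + 37
  132 = 3·37 + 21
  37 = 1·21 + 16
  21 = 1·16 + 5
  16 = 3·5 + 1
  5 = 5·1
so gcd(697, 132) = 1.
1 divides 417, so solutions exist.
Back-substitute for Bézout coefficients:
  1 = 16 - 3·5
  ... = 132·(-132) + 697·(25)
So 132·(-132) ≡ 1 (mod 697); multiply by 417: a ≡ -55044 (mod 697).
Smallest nonnegative: a = -55044 mod 697 = 19.

19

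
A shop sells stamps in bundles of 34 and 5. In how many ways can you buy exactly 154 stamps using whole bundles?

1

Need nonnegative integers with 34j + 5k = 154.
gcd(34, 5) = 1, and 34·(-1) + 5·(7) = 1.
So (j₀, k₀) = (-154, 1078); general j = -154 + 5t, k = 1078 - 34t.
j ≥ 0 ⇒ t ≥ 31; k ≥ 0 ⇒ t ≤ 31. That's 1 value of t.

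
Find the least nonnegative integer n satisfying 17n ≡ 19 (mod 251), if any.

gcd(251, 17):
  251 = 14*17 + 13
  17 = 1*13 + 4
  13 = 3*4 + 1
  4 = 4*1
so gcd(251, 17) = 1.
1 divides 19, so solutions exist.
Back-substitute for Bézout coefficients:
  1 = 13 - 3*4
  ... = 17*(-59) + 251*(4)
So 17*(-59) ≡ 1 (mod 251); multiply by 19: n ≡ -1121 (mod 251).
Smallest nonnegative: n = -1121 mod 251 = 134.

134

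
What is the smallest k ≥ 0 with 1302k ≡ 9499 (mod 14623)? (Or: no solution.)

gcd(14623, 1302) = 7.
7 divides 9499, so solutions exist.
By Bézout, 1302*(-146) + 14623*(13) = 7.
So 1302*(-146) ≡ 7 (mod 14623); multiply by 1357: k ≡ -198122 (mod 2089).
Smallest nonnegative: k = -198122 mod 2089 = 333.

333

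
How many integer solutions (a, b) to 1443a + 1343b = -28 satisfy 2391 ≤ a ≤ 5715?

3

gcd(1443, 1343) = 1  (1443 = 1×1343 + 100, 1343 = 13×100 + 43, 100 = 2×43 + 14, 43 = 3×14 + 1, 14 = 14×1).
Back-substituting, 1443×(-94) + 1343×(101) = 1.
Scale by -28: particular solution (2632, -2828); reduce a mod 1343: (1289, -1385).
General solution: a = 1289 + 1343t, b = -1385 - 1443t for integer t.
2391 ≤ 1289 + 1343t ≤ 5715 gives t ∈ [1, 3], which is 3 values.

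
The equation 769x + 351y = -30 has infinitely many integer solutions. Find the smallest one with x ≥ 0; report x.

gcd(769, 351):
  769 = 2·351 + 67
  351 = 5·67 + 16
  67 = 4·16 + 3
  16 = 5·3 + 1
  3 = 3·1
so gcd(769, 351) = 1.
1 divides -30, so solutions exist.
Back-substitute for Bézout coefficients:
  1 = 16 - 5·3
  ... = 769·(-110) + 351·(241)
Scale by -30/1 = -30: (x₀, y₀) = (3300, -7230).
General solution: x = 3300 + 351t, y = -7230 - 769t for integer t.
x ≥ 0: smallest is 3300 mod 351 = 141 (at t = -9), with y = -309.

141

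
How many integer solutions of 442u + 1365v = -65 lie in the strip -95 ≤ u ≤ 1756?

18

gcd(1365, 442) = 13  (1365 = 3*442 + 39, 442 = 11*39 + 13, 39 = 3*13).
Back-substituting, 442*(34) + 1365*(-11) = 13.
Scale by -5: particular solution (-170, 55); reduce u mod 105: (40, -13).
General solution: u = 40 + 105t, v = -13 - 34t for integer t.
-95 ≤ 40 + 105t ≤ 1756 gives t ∈ [-1, 16], which is 18 values.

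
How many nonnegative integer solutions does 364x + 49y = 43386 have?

gcd(364, 49) = 7  (364 = 7×49 + 21, 49 = 2×21 + 7, 21 = 3×7).
Back-substituting, 364×(-2) + 49×(15) = 7.
Scale by 6198: one solution is (-12396, 92970). Reduce x mod 7: (1, 878).
General: x = 1 + 7t, y = 878 - 52t.
x ≥ 0 ⇒ t ≥ 0; y ≥ 0 ⇒ t ≤ 16. So t ∈ [0, 16]: 17 solutions.

17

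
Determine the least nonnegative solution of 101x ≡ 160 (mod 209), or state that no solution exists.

gcd(209, 101) = 1.
1 divides 160, so solutions exist.
By Bézout, 101×(-60) + 209×(29) = 1.
So 101×(-60) ≡ 1 (mod 209); multiply by 160: x ≡ -9600 (mod 209).
Smallest nonnegative: x = -9600 mod 209 = 14.

14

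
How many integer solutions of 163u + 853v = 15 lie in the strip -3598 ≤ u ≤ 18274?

25

gcd(853, 163) = 1  (853 = 5*163 + 38, 163 = 4*38 + 11, 38 = 3*11 + 5, 11 = 2*5 + 1, 5 = 5*1).
Back-substituting, 163*(157) + 853*(-30) = 1.
Scale by 15: particular solution (2355, -450); reduce u mod 853: (649, -124).
General solution: u = 649 + 853t, v = -124 - 163t for integer t.
-3598 ≤ 649 + 853t ≤ 18274 gives t ∈ [-4, 20], which is 25 values.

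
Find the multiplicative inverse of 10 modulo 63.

19

gcd(63, 10):
  63 = 6×10 + 3
  10 = 3×3 + 1
  3 = 3×1
so gcd(63, 10) = 1.
Back-substitute for Bézout coefficients:
  1 = 10 - 3×3
  ... = 10×(19) + 63×(-3)
So 10×19 ≡ 1 (mod 63), and 19 mod 63 = 19.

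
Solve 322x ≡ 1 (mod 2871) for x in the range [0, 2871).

gcd(2871, 322):
  2871 = 8*322 + 295
  322 = 1*295 + 27
  295 = 10*27 + 25
  27 = 1*25 + 2
  25 = 12*2 + 1
  2 = 2*1
so gcd(2871, 322) = 1.
Back-substitute for Bézout coefficients:
  1 = 25 - 12*2
  ... = 322*(-1382) + 2871*(155)
So 322*-1382 ≡ 1 (mod 2871), and -1382 mod 2871 = 1489.

1489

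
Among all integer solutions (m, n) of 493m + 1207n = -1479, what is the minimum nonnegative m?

gcd(1207, 493) = 17  (1207 = 2·493 + 221, 493 = 2·221 + 51, 221 = 4·51 + 17, 51 = 3·17).
17 divides -1479, so solutions exist.
Back-substituting, 493·(-22) + 1207·(9) = 17.
Scale by -1479/17 = -87: (m₀, n₀) = (1914, -783).
General solution: m = 1914 + 71t, n = -783 - 29t for integer t.
m ≥ 0: smallest is 1914 mod 71 = 68 (at t = -26), with n = -29.

68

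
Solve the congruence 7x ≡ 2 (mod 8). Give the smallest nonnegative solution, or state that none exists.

gcd(8, 7) = 1.
1 divides 2, so solutions exist.
By Bézout, 7×(-1) + 8×(1) = 1.
So 7×(-1) ≡ 1 (mod 8); multiply by 2: x ≡ -2 (mod 8).
Smallest nonnegative: x = -2 mod 8 = 6.

6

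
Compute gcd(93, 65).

gcd(93, 65) = 1  (93 = 1·65 + 28, 65 = 2·28 + 9, 28 = 3·9 + 1, 9 = 9·1).

1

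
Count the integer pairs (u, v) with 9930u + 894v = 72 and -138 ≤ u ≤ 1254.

gcd(9930, 894) = 6.
By Bézout, 9930*(28) + 894*(-311) = 6.
Particular solution: (38, -422).
General solution: u = 38 + 149t, v = -422 - 1655t for integer t.
-138 ≤ 38 + 149t ≤ 1254 gives t ∈ [-1, 8], which is 10 values.

10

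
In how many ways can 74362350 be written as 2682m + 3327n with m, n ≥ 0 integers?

25

gcd(3327, 2682):
  3327 = 1×2682 + 645
  2682 = 4×645 + 102
  645 = 6×102 + 33
  102 = 3×33 + 3
  33 = 11×3
so gcd(3327, 2682) = 3.
Back-substitute for Bézout coefficients:
  3 = 102 - 3×33
  ... = 2682×(98) + 3327×(-79)
Scale by 24787450: one solution is (2429170100, -1958208550). Reduce m mod 1109: (974, 21566).
General: m = 974 + 1109t, n = 21566 - 894t.
m ≥ 0 ⇒ t ≥ 0; n ≥ 0 ⇒ t ≤ 24. So t ∈ [0, 24]: 25 solutions.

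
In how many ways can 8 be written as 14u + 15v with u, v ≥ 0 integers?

gcd(15, 14):
  15 = 1*14 + 1
  14 = 14*1
so gcd(15, 14) = 1.
Back-substitute for Bézout coefficients:
  1 = 15 - 1*14
  ... = 14*(-1) + 15*(1)
Scale by 8: one solution is (-8, 8). Reduce u mod 15: (7, -6).
General: u = 7 + 15t, v = -6 - 14t.
u ≥ 0 ⇒ t ≥ 0; v ≥ 0 ⇒ t ≤ -1. So t ∈ [0, -1]: 0 solutions.

0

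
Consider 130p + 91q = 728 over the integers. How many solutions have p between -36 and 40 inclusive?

11

gcd(130, 91) = 13.
By Bézout, 130·(-2) + 91·(3) = 13.
Particular solution: (0, 8).
General solution: p = 0 + 7t, q = 8 - 10t for integer t.
-36 ≤ 0 + 7t ≤ 40 gives t ∈ [-5, 5], which is 11 values.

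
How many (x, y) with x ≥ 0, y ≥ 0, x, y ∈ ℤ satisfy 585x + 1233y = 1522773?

19

gcd(1233, 585) = 9.
By Bézout, 585*(-59) + 1233*(28) = 9.
One solution: (19, 1226).
General: x = 19 + 137t, y = 1226 - 65t.
x ≥ 0 ⇒ t ≥ 0; y ≥ 0 ⇒ t ≤ 18. So t ∈ [0, 18]: 19 solutions.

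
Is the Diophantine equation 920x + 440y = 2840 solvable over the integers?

gcd(920, 440) = 40  (920 = 2×440 + 40, 440 = 11×40).
40 divides 2840, so integer solutions exist.

yes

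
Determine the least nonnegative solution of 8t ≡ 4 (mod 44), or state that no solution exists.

6

gcd(44, 8) = 4  (44 = 5*8 + 4, 8 = 2*4).
4 divides 4, so solutions exist.
Back-substituting, 8*(-5) + 44*(1) = 4.
So 8*(-5) ≡ 4 (mod 44); multiply by 1: t ≡ -5 (mod 11).
Smallest nonnegative: t = -5 mod 11 = 6.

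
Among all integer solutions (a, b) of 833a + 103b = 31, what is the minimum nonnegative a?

95

gcd(833, 103) = 1.
1 divides 31, so solutions exist.
By Bézout, 833×(23) + 103×(-186) = 1.
Scale by 31/1 = 31: (a₀, b₀) = (713, -5766).
General solution: a = 713 + 103t, b = -5766 - 833t for integer t.
a ≥ 0: smallest is 713 mod 103 = 95 (at t = -6), with b = -768.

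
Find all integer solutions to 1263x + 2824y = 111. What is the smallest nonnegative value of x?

2321

gcd(2824, 1263):
  2824 = 2*1263 + 298
  1263 = 4*298 + 71
  298 = 4*71 + 14
  71 = 5*14 + 1
  14 = 14*1
so gcd(2824, 1263) = 1.
1 divides 111, so solutions exist.
Back-substitute for Bézout coefficients:
  1 = 71 - 5*14
  ... = 1263*(199) + 2824*(-89)
Scale by 111/1 = 111: (x₀, y₀) = (22089, -9879).
General solution: x = 22089 + 2824t, y = -9879 - 1263t for integer t.
x ≥ 0: smallest is 22089 mod 2824 = 2321 (at t = -7), with y = -1038.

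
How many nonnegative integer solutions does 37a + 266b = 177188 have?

gcd(266, 37):
  266 = 7·37 + 7
  37 = 5·7 + 2
  7 = 3·2 + 1
  2 = 2·1
so gcd(266, 37) = 1.
Back-substitute for Bézout coefficients:
  1 = 7 - 3·2
  ... = 37·(-115) + 266·(16)
Scale by 177188: one solution is (-20376620, 2835008). Reduce a mod 266: (44, 660).
General: a = 44 + 266t, b = 660 - 37t.
a ≥ 0 ⇒ t ≥ 0; b ≥ 0 ⇒ t ≤ 17. So t ∈ [0, 17]: 18 solutions.

18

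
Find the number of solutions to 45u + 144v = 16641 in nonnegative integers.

23

gcd(144, 45) = 9.
By Bézout, 45×(-3) + 144×(1) = 9.
One solution: (5, 114).
General: u = 5 + 16t, v = 114 - 5t.
u ≥ 0 ⇒ t ≥ 0; v ≥ 0 ⇒ t ≤ 22. So t ∈ [0, 22]: 23 solutions.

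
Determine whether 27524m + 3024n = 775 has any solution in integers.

gcd(27524, 3024) = 28  (27524 = 9×3024 + 308, 3024 = 9×308 + 252, 308 = 1×252 + 56, 252 = 4×56 + 28, 56 = 2×28).
28 does not divide 775 (remainder 19), so no integer solutions.

no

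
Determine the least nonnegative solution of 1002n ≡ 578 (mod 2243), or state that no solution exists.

gcd(2243, 1002) = 1.
1 divides 578, so solutions exist.
By Bézout, 1002×(244) + 2243×(-109) = 1.
So 1002×(244) ≡ 1 (mod 2243); multiply by 578: n ≡ 141032 (mod 2243).
Smallest nonnegative: n = 141032 mod 2243 = 1966.

1966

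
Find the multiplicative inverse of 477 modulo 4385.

3098

gcd(4385, 477):
  4385 = 9·477 + 92
  477 = 5·92 + 17
  92 = 5·17 + 7
  17 = 2·7 + 3
  7 = 2·3 + 1
  3 = 3·1
so gcd(4385, 477) = 1.
Back-substitute for Bézout coefficients:
  1 = 7 - 2·3
  ... = 477·(-1287) + 4385·(140)
So 477·-1287 ≡ 1 (mod 4385), and -1287 mod 4385 = 3098.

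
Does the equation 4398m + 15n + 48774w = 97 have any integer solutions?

gcd(4398, 15):
  4398 = 293*15 + 3
  15 = 5*3
so gcd(4398, 15) = 3.
gcd(3, 48774) = 3.
3 does not divide 97 (remainder 1), so no integer solutions.

no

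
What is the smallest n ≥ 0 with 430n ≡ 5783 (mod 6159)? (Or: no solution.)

gcd(6159, 430) = 1  (6159 = 14*430 + 139, 430 = 3*139 + 13, 139 = 10*13 + 9, 13 = 1*9 + 4, 9 = 2*4 + 1, 4 = 4*1).
1 divides 5783, so solutions exist.
Back-substituting, 430*(-1418) + 6159*(99) = 1.
So 430*(-1418) ≡ 1 (mod 6159); multiply by 5783: n ≡ -8200294 (mod 6159).
Smallest nonnegative: n = -8200294 mod 6159 = 3494.

3494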